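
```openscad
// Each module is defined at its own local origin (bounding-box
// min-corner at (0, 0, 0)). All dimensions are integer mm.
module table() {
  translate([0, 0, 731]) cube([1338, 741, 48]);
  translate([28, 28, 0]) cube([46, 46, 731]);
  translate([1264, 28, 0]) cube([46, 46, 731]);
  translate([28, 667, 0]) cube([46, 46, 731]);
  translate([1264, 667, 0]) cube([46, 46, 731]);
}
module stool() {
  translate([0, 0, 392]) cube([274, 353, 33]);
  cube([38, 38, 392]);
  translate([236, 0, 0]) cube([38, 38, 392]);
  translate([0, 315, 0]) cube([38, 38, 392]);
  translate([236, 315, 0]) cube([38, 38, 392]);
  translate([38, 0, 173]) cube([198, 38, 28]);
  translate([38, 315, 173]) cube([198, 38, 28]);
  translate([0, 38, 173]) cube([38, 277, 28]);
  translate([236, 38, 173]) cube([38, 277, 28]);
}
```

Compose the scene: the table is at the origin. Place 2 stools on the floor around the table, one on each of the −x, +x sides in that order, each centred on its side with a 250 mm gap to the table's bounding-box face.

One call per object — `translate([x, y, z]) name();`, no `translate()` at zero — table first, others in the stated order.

table();
translate([-524, 194, 0]) stool();
translate([1588, 194, 0]) stool();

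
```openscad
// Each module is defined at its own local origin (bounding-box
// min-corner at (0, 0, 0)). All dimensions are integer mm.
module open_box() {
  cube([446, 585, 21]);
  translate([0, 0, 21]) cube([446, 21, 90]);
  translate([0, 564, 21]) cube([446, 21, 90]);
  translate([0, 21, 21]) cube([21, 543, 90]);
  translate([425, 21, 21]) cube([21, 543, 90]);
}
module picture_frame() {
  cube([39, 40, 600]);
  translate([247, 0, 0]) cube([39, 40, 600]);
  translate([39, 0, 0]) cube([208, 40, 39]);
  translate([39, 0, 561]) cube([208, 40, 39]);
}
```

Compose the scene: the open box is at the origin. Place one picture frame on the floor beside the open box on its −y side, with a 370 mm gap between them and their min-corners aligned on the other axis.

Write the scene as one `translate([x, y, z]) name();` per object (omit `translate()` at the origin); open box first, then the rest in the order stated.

open_box();
translate([0, -410, 0]) picture_frame();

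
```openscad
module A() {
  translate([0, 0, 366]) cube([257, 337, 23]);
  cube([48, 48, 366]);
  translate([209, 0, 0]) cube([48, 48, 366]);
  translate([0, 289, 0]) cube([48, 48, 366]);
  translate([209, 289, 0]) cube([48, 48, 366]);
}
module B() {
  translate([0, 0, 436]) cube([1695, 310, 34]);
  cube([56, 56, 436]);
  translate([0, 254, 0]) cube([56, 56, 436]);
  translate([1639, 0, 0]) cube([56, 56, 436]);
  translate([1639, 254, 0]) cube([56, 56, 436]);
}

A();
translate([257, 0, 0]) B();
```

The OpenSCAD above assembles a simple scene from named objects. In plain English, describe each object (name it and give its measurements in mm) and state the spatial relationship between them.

A is a four-legged stool. The seat is a 257×337×23 mm slab whose top surface is at z = 389 mm; four square legs, each 48×48 mm in cross-section, run from the floor (z = 0) to the underside of the seat, each flush with a corner of the seat.

B is a bench: a 1695×310 mm seat slab, 34 mm thick, top at z = 470 mm, on four 56×56 mm square legs flush with the seat corners and standing on z = 0.

The bench is against the stool's +x side, with their −y faces flush.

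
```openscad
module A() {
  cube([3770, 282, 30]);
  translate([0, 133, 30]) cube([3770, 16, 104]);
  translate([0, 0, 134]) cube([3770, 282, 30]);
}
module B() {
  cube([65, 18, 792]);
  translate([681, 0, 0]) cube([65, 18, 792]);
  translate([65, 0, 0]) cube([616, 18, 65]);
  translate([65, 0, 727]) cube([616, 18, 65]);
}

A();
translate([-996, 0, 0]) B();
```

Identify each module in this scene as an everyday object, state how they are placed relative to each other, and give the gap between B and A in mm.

A is an I-beam. B is a picture frame. The picture frame is on the floor beside the I-beam on its −x side. The gap between the picture frame and the I-beam is 250 mm.

The picture frame's nearest face is 250 mm from the I-beam's −x face.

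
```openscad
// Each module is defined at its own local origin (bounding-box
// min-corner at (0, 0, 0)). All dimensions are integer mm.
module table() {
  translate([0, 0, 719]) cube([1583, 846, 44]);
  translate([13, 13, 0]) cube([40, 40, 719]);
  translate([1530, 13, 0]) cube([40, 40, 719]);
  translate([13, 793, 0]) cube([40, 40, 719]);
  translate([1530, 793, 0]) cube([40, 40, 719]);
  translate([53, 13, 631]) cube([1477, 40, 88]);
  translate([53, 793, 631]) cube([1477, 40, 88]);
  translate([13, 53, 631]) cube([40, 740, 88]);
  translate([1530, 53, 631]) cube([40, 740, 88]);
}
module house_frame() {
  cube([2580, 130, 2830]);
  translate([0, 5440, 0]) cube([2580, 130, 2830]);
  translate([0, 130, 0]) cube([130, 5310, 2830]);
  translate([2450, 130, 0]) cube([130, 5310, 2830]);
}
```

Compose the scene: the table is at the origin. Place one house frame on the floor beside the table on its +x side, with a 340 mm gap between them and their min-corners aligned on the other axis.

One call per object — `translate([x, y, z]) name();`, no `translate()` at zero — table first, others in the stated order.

table();
translate([1923, 0, 0]) house_frame();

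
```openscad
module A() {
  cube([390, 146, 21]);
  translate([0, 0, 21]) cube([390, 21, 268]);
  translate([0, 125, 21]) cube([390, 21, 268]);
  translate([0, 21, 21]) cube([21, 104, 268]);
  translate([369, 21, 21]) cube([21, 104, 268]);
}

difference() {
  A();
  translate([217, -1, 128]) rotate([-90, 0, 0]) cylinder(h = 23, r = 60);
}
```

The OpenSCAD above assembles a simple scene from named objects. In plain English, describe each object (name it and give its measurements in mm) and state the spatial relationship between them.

A is an open storage box with external size 390×146×289 mm and wall thickness 21 mm (the base is also 21 mm thick). The base covers the whole footprint; the four walls stand on the base, with the y-facing walls full-width and the x-facing walls fitting between their inner faces.

The open box has a circular hole of radius 60 mm through its front wall, centred at (x = 217, z = 128).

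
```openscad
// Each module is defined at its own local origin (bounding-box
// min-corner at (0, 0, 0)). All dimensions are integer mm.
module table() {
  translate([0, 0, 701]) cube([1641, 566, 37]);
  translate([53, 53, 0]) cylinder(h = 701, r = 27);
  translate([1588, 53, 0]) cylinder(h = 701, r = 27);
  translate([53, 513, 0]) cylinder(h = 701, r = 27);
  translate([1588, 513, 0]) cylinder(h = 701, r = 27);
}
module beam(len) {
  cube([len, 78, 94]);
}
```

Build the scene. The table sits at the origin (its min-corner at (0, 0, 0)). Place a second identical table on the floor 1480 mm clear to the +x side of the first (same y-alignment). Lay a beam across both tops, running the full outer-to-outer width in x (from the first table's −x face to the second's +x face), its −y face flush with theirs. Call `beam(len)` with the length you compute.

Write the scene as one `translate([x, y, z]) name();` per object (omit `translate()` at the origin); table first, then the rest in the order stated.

table();
translate([3121, 0, 0]) table();
translate([0, 0, 738]) beam(4762);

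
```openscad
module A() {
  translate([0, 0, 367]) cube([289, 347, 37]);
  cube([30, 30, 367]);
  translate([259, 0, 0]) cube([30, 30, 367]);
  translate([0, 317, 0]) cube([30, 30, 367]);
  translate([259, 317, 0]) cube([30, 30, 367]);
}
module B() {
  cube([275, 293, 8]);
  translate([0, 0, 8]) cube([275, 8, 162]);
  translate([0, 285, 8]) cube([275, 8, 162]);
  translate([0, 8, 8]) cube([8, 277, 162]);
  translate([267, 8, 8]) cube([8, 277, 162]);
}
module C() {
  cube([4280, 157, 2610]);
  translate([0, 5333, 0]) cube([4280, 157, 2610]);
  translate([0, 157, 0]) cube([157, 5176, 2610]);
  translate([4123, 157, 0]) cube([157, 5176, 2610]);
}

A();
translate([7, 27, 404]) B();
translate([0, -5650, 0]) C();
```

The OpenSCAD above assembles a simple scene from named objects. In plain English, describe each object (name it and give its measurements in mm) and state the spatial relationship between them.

A is a simple wooden stool: a rectangular seat 289 mm (x) by 347 mm (y), 37 mm thick, top face at z = 404 mm, on four square legs, each 30×30 mm in cross-section. The legs rest on z = 0, each flush with a corner of the seat.

B is an open-topped rectangular box: outside dimensions 275×293×170 mm, with a uniform wall and base thickness of 8 mm. The base is a full 275×293 slab on the floor; four walls sit on top of the base. The front and back walls (the −y and +y sides) span the full width; the two side walls fit between them.

C is the wall frame of a small rectangular building: four walls, each 2610 mm tall and 157 mm thick, enclosing a footprint 4280 mm (x) by 5490 mm (y) outside-to-outside, with no floor or roof. The front and back walls (the −y and +y sides) span the full width; the two side walls fit between them.

The open box is on top of the stool, centred. The house frame is on the floor beside the stool on its −y side.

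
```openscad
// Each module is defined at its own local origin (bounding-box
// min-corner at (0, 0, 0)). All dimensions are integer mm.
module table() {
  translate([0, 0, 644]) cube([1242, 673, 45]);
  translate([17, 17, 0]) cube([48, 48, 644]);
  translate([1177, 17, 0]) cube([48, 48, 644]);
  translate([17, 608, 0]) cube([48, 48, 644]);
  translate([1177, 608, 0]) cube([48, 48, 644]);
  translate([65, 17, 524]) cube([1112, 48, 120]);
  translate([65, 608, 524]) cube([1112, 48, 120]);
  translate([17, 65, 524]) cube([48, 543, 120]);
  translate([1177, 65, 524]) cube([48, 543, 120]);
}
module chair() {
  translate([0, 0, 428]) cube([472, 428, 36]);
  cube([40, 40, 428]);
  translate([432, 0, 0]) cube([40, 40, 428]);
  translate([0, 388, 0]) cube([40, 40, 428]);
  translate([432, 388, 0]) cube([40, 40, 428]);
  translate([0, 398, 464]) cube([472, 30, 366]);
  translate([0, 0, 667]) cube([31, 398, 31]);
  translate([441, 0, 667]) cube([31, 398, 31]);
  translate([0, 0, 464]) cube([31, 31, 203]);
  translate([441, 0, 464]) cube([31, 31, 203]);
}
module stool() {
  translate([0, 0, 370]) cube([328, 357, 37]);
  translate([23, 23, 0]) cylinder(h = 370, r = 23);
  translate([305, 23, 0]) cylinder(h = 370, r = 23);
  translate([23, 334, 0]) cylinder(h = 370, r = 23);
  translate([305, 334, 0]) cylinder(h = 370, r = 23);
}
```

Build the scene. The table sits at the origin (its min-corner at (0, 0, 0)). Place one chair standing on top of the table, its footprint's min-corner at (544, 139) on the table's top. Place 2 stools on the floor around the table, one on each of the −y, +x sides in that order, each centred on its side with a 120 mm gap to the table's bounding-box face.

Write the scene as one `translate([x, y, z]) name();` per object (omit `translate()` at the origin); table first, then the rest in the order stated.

table();
translate([544, 139, 689]) chair();
translate([457, -477, 0]) stool();
translate([1362, 158, 0]) stool();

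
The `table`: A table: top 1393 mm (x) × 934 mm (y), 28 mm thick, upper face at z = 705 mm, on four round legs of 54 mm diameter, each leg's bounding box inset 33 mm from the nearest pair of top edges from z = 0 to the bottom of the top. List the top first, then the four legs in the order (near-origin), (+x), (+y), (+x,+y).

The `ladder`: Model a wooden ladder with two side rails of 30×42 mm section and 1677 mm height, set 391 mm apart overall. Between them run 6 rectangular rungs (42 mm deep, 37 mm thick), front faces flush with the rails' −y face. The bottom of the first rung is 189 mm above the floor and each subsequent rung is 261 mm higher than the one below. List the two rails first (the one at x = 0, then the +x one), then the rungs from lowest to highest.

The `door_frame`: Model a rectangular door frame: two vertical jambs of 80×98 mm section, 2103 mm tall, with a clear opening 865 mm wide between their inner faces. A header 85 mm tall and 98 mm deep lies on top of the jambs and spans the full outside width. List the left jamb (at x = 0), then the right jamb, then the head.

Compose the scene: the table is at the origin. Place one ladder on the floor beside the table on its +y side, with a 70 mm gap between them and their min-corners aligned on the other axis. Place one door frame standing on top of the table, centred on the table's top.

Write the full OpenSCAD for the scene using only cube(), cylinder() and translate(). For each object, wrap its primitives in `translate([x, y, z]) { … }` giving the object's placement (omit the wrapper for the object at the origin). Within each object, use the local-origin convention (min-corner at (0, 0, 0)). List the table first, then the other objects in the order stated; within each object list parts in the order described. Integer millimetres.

translate([0, 0, 677]) cube([1393, 934, 28]);
translate([60, 60, 0]) cylinder(h = 677, r = 27);
translate([1333, 60, 0]) cylinder(h = 677, r = 27);
translate([60, 874, 0]) cylinder(h = 677, r = 27);
translate([1333, 874, 0]) cylinder(h = 677, r = 27);
translate([0, 1004, 0]) {
  cube([30, 42, 1677]);
  translate([361, 0, 0]) cube([30, 42, 1677]);
  translate([30, 0, 189]) cube([331, 42, 37]);
  translate([30, 0, 450]) cube([331, 42, 37]);
  translate([30, 0, 711]) cube([331, 42, 37]);
  translate([30, 0, 972]) cube([331, 42, 37]);
  translate([30, 0, 1233]) cube([331, 42, 37]);
  translate([30, 0, 1494]) cube([331, 42, 37]);
}
translate([184, 418, 705]) {
  cube([80, 98, 2103]);
  translate([945, 0, 0]) cube([80, 98, 2103]);
  translate([0, 0, 2103]) cube([1025, 98, 85]);
}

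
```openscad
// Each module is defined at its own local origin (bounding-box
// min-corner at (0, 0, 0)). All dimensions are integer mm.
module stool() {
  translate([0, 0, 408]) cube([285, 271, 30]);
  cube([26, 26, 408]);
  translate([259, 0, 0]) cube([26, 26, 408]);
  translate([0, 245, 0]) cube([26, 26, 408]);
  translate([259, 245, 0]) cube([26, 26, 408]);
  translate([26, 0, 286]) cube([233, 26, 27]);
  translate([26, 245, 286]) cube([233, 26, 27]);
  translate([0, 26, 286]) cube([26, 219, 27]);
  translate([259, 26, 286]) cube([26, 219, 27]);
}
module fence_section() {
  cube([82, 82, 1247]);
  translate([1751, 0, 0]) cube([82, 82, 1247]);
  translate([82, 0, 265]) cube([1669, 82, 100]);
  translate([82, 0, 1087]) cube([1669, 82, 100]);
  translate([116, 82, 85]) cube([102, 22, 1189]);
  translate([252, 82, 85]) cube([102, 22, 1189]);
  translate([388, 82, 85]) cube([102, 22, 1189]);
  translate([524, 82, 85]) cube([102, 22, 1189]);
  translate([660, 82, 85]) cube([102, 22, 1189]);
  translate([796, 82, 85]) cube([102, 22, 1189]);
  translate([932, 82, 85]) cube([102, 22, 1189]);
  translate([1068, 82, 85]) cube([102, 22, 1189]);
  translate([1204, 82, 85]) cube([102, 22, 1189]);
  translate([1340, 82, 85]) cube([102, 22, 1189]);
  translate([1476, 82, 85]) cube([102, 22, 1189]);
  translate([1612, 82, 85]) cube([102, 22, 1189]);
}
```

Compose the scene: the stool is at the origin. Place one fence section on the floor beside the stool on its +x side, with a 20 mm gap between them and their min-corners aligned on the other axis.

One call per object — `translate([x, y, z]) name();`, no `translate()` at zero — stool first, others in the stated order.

stool();
translate([305, 0, 0]) fence_section();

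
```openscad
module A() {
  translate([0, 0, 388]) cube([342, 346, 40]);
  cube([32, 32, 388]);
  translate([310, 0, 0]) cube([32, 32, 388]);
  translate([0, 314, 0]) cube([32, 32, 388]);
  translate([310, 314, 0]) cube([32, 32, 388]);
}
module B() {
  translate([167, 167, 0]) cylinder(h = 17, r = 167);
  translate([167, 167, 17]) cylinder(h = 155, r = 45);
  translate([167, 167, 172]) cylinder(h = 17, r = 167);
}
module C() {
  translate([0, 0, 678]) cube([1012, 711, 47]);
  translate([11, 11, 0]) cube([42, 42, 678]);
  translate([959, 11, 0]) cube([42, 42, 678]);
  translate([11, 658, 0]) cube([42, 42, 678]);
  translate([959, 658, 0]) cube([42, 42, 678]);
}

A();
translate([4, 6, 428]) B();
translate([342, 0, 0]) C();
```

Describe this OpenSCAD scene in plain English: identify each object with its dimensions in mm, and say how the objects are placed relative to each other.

A is a four-legged stool. The seat is 342×346 mm, 40 mm thick, top at z = 428 mm. It stands on four square legs, each 32×32 mm in cross-section, from z = 0 to the seat underside, each flush with a corner of the seat.

B is a spool: two coaxial disc flanges of radius 167 mm and thickness 17 mm, joined by a core cylinder of radius 45 mm and height 155 mm. The lower flange rests on z = 0 and the three cylinders share a vertical axis.

C is a table with a 1012×711 mm rectangular top, 47 mm thick, top surface at z = 725 mm, supported by four 42×42 mm square legs, each inset 11 mm from the nearest pair of top edges, running from the floor.

The spool is on top of the stool, centred. The table is against the stool's +x side, with their −y faces flush.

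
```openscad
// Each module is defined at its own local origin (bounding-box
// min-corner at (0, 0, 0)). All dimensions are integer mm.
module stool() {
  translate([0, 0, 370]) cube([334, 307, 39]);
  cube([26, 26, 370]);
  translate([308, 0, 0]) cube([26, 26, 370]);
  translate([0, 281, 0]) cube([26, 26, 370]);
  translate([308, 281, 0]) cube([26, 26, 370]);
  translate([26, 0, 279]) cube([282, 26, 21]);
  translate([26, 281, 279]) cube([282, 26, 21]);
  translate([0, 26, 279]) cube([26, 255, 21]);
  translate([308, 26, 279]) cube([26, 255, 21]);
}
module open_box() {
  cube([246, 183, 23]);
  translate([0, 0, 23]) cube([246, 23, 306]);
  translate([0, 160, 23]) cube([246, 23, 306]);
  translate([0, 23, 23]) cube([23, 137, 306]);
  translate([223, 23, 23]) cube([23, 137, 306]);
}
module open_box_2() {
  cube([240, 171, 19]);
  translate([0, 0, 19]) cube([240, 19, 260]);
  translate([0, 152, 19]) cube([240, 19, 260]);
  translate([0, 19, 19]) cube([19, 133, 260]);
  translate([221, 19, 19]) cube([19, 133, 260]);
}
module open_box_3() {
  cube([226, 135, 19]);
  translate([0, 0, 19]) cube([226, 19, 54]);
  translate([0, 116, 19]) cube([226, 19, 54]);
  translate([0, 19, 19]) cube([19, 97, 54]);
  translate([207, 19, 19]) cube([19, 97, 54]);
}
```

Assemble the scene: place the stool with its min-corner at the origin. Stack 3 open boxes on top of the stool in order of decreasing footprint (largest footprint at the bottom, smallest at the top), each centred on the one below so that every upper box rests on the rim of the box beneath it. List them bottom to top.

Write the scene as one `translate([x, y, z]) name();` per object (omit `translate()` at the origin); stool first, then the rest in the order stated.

stool();
translate([44, 62, 409]) open_box();
translate([47, 68, 738]) open_box_2();
translate([54, 86, 1017]) open_box_3();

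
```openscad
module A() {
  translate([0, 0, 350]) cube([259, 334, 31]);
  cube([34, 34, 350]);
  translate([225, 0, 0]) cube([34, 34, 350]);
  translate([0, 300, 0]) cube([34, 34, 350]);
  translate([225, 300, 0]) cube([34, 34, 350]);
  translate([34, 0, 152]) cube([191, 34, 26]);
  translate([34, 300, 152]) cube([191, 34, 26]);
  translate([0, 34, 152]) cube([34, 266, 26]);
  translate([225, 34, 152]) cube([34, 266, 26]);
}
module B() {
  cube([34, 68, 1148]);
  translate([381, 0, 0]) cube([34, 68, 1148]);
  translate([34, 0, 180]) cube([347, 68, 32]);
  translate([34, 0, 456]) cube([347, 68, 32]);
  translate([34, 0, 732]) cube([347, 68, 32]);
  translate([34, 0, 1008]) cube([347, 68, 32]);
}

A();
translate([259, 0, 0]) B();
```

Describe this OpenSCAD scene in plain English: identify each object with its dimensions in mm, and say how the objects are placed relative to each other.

A is a four-legged stool. The seat is 259×334 mm, 31 mm thick, top at z = 381 mm. It stands on four square legs, each 34×34 mm in cross-section, from z = 0 to the seat underside, each flush with a corner of the seat. Four stretchers, 34 mm wide and 26 mm tall, connect adjacent legs with their undersides at z = 152 mm, each running between the inner faces of the legs it joins and aligned with the legs' outer faces on the other axis.

B is a wooden ladder with two side rails of 34×68 mm section and 1148 mm height, set 415 mm apart overall. Between them run 4 rectangular rungs (68 mm deep, 32 mm thick), front faces flush with the rails' −y face. The bottom of the first rung is 180 mm above the floor and each subsequent rung is 276 mm higher than the one below.

The ladder is against the stool's +x side, with their −y faces flush.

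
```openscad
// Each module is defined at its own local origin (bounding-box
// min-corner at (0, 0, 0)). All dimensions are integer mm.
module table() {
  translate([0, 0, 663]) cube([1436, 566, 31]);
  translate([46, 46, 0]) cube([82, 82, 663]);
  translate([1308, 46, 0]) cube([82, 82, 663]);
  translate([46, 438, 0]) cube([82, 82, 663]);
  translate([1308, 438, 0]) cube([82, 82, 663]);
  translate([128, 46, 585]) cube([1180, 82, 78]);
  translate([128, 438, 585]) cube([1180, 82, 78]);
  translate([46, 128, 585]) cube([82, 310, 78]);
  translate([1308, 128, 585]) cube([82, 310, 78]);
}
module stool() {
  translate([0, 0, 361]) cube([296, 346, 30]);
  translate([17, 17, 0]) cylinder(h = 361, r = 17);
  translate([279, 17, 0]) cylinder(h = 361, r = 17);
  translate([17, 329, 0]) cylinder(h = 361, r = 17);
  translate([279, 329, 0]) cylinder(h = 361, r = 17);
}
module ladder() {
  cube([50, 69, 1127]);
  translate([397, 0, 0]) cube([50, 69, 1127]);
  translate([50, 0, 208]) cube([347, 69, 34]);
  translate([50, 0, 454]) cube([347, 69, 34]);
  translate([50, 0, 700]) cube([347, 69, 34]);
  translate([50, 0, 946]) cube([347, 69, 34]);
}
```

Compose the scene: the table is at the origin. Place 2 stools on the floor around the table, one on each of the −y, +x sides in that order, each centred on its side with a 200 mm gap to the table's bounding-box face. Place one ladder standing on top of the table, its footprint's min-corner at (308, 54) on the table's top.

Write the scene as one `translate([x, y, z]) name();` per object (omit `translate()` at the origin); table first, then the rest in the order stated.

table();
translate([570, -546, 0]) stool();
translate([1636, 110, 0]) stool();
translate([308, 54, 694]) ladder();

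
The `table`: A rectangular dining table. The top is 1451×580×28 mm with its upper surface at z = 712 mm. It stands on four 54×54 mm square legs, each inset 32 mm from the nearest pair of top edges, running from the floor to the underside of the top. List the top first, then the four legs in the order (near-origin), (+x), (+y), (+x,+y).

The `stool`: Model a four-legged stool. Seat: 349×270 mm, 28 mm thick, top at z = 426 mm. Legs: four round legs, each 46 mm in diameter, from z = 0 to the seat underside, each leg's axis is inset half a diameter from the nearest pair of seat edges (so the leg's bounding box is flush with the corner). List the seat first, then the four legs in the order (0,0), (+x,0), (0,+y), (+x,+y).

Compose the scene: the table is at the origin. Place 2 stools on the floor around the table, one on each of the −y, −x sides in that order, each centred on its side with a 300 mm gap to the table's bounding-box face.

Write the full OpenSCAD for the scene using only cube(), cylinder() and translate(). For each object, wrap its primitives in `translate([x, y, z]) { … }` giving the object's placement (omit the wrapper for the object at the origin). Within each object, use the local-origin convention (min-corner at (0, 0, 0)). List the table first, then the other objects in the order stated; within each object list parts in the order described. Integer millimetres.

translate([0, 0, 684]) cube([1451, 580, 28]);
translate([32, 32, 0]) cube([54, 54, 684]);
translate([1365, 32, 0]) cube([54, 54, 684]);
translate([32, 494, 0]) cube([54, 54, 684]);
translate([1365, 494, 0]) cube([54, 54, 684]);
translate([551, -570, 0]) {
  translate([0, 0, 398]) cube([349, 270, 28]);
  translate([23, 23, 0]) cylinder(h = 398, r = 23);
  translate([326, 23, 0]) cylinder(h = 398, r = 23);
  translate([23, 247, 0]) cylinder(h = 398, r = 23);
  translate([326, 247, 0]) cylinder(h = 398, r = 23);
}
translate([-649, 155, 0]) {
  translate([0, 0, 398]) cube([349, 270, 28]);
  translate([23, 23, 0]) cylinder(h = 398, r = 23);
  translate([326, 23, 0]) cylinder(h = 398, r = 23);
  translate([23, 247, 0]) cylinder(h = 398, r = 23);
  translate([326, 247, 0]) cylinder(h = 398, r = 23);
}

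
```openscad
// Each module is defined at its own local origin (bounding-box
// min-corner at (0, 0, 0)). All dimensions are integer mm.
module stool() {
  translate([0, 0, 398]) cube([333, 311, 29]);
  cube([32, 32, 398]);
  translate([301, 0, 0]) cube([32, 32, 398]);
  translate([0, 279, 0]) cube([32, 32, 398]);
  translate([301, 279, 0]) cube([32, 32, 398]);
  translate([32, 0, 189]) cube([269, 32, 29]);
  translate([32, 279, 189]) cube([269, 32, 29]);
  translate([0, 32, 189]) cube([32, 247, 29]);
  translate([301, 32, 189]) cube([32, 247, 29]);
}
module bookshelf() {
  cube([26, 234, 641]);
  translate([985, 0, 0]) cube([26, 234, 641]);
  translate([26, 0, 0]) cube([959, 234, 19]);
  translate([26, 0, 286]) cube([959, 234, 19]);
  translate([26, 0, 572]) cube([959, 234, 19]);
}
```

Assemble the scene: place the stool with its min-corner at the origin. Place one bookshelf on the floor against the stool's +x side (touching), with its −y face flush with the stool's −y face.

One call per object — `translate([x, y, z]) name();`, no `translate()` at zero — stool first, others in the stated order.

stool();
translate([333, 0, 0]) bookshelf();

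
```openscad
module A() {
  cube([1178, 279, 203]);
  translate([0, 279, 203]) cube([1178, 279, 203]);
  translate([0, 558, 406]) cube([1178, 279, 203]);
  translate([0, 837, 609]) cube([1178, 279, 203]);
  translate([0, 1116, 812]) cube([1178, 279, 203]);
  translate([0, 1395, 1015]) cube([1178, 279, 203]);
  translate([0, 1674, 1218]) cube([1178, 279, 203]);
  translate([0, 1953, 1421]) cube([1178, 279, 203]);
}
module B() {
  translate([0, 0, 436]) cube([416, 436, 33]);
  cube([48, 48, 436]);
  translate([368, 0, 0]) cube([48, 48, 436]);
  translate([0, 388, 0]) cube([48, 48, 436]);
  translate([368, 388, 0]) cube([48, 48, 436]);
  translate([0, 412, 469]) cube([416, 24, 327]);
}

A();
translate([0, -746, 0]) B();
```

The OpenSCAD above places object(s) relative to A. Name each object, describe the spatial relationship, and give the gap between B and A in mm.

A is a staircase. B is a chair. The chair is on the floor beside the staircase on its −y side. The gap between the chair and the staircase is 310 mm.

The chair's nearest face is 310 mm from the staircase's −y face.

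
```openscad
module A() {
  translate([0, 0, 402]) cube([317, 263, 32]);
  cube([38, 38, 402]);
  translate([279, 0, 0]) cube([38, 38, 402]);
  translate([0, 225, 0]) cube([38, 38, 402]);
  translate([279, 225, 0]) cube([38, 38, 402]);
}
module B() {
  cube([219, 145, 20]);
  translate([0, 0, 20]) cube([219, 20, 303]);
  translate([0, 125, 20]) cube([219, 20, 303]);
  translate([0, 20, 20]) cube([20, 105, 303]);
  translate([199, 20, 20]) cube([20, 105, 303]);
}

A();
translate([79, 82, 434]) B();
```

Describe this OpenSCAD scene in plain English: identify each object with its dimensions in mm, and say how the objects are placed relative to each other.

A is a four-legged stool. The seat is 317×263 mm, 32 mm thick, top at z = 434 mm. It stands on four square legs, each 38×38 mm in cross-section, from z = 0 to the seat underside, each flush with a corner of the seat.

B is an open storage box with external size 219×145×323 mm and wall thickness 20 mm (the base is also 20 mm thick). The base covers the whole footprint; the four walls stand on the base, with the y-facing walls full-width and the x-facing walls fitting between their inner faces.

The open box is on top of the stool.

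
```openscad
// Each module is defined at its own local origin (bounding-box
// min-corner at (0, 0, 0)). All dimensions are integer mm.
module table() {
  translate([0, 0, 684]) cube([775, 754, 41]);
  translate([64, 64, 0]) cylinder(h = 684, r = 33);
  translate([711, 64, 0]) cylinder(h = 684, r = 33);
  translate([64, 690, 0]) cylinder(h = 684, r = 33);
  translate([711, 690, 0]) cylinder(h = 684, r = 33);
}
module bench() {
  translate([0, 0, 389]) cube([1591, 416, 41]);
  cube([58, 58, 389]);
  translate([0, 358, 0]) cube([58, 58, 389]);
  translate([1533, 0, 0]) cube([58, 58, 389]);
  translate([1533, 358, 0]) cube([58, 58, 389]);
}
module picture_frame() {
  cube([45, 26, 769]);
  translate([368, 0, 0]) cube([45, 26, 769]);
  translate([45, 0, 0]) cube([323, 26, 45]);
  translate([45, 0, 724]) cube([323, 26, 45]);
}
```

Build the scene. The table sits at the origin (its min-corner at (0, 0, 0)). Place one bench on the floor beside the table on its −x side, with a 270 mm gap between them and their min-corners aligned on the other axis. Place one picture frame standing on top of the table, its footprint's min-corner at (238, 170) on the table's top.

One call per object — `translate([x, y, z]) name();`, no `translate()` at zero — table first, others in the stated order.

table();
translate([-1861, 0, 0]) bench();
translate([238, 170, 725]) picture_frame();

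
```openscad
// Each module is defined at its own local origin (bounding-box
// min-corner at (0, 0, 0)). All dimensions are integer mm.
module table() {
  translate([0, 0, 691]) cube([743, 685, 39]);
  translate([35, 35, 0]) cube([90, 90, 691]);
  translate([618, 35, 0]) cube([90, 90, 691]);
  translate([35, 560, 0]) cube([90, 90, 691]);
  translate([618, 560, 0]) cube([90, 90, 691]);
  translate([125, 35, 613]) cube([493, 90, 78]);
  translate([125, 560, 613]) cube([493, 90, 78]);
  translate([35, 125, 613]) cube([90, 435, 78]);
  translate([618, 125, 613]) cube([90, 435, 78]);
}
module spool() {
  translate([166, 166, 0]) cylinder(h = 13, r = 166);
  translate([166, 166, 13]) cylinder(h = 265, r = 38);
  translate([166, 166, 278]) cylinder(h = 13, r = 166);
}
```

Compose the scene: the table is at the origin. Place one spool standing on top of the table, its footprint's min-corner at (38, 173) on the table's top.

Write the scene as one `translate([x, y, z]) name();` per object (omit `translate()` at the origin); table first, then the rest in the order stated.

table();
translate([38, 173, 730]) spool();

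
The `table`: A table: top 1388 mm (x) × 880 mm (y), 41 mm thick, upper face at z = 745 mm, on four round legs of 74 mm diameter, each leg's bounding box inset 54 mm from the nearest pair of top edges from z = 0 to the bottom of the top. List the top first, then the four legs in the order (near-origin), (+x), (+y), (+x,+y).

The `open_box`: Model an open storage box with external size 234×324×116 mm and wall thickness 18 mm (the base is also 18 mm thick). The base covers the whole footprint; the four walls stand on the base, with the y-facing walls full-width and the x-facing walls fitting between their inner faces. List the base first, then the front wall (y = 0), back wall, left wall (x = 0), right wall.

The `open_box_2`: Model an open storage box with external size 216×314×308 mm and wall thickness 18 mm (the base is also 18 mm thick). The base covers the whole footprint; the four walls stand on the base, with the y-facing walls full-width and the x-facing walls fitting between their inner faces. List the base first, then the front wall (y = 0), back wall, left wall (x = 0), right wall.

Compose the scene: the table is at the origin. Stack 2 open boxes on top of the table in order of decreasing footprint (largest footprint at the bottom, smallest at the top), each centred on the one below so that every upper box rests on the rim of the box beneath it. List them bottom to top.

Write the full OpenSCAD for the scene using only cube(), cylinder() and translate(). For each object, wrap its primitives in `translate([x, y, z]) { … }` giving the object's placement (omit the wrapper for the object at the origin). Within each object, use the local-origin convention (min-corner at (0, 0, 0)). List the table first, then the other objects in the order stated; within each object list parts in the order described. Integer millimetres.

translate([0, 0, 704]) cube([1388, 880, 41]);
translate([91, 91, 0]) cylinder(h = 704, r = 37);
translate([1297, 91, 0]) cylinder(h = 704, r = 37);
translate([91, 789, 0]) cylinder(h = 704, r = 37);
translate([1297, 789, 0]) cylinder(h = 704, r = 37);
translate([577, 278, 745]) {
  cube([234, 324, 18]);
  translate([0, 0, 18]) cube([234, 18, 98]);
  translate([0, 306, 18]) cube([234, 18, 98]);
  translate([0, 18, 18]) cube([18, 288, 98]);
  translate([216, 18, 18]) cube([18, 288, 98]);
}
translate([586, 283, 861]) {
  cube([216, 314, 18]);
  translate([0, 0, 18]) cube([216, 18, 290]);
  translate([0, 296, 18]) cube([216, 18, 290]);
  translate([0, 18, 18]) cube([18, 278, 290]);
  translate([198, 18, 18]) cube([18, 278, 290]);
}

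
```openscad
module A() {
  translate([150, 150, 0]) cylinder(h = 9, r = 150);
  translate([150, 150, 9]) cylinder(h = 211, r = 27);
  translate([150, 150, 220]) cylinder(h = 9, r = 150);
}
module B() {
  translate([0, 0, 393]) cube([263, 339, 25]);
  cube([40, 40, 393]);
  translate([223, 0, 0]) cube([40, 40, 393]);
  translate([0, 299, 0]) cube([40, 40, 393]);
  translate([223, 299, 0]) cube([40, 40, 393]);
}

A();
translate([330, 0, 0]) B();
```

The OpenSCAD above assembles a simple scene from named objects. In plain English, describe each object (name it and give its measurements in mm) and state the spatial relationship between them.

A is a spool: two coaxial disc flanges of radius 150 mm and thickness 9 mm, joined by a core cylinder of radius 27 mm and height 211 mm. The lower flange rests on z = 0 and the three cylinders share a vertical axis.

B is a simple wooden stool: a rectangular seat 263 mm (x) by 339 mm (y), 25 mm thick, top face at z = 418 mm, on four square legs, each 40×40 mm in cross-section. The legs rest on z = 0, each flush with a corner of the seat.

The stool is on the floor beside the spool on its +x side.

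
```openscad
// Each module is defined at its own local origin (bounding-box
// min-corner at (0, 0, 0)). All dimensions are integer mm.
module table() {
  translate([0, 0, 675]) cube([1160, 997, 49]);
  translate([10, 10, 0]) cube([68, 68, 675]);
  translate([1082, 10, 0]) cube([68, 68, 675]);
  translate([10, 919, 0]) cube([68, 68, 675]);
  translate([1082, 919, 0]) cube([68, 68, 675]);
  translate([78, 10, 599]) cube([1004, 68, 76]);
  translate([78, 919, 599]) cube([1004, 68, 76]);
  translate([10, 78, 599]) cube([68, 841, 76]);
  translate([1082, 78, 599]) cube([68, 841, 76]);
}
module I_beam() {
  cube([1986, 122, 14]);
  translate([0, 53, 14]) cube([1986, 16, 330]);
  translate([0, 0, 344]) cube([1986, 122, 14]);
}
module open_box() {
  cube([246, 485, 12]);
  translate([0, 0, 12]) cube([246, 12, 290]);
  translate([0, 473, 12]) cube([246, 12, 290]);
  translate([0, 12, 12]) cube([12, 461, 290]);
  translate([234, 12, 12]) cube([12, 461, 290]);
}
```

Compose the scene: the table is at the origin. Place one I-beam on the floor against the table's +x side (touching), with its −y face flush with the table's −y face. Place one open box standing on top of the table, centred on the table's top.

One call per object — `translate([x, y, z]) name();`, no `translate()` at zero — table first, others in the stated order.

table();
translate([1160, 0, 0]) I_beam();
translate([457, 256, 724]) open_box();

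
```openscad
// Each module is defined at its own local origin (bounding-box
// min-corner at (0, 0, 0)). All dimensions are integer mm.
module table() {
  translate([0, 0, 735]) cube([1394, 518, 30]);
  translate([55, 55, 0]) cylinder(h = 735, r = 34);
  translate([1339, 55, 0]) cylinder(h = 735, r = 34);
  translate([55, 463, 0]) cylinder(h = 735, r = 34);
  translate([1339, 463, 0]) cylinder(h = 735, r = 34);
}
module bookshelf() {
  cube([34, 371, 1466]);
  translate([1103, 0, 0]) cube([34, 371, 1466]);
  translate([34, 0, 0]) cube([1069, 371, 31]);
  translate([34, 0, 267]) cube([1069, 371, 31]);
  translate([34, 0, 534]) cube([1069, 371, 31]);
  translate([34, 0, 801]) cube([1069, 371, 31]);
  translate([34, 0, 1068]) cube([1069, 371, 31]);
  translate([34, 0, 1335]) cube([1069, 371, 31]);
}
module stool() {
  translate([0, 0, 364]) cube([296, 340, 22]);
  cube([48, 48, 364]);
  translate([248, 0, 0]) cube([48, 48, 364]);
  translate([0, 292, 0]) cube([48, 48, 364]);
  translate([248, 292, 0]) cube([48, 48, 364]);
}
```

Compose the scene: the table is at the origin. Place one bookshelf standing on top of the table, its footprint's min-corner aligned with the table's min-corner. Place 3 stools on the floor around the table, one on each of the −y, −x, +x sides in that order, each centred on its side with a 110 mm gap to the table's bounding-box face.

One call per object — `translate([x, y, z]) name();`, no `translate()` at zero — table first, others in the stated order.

table();
translate([0, 0, 765]) bookshelf();
translate([549, -450, 0]) stool();
translate([-406, 89, 0]) stool();
translate([1504, 89, 0]) stool();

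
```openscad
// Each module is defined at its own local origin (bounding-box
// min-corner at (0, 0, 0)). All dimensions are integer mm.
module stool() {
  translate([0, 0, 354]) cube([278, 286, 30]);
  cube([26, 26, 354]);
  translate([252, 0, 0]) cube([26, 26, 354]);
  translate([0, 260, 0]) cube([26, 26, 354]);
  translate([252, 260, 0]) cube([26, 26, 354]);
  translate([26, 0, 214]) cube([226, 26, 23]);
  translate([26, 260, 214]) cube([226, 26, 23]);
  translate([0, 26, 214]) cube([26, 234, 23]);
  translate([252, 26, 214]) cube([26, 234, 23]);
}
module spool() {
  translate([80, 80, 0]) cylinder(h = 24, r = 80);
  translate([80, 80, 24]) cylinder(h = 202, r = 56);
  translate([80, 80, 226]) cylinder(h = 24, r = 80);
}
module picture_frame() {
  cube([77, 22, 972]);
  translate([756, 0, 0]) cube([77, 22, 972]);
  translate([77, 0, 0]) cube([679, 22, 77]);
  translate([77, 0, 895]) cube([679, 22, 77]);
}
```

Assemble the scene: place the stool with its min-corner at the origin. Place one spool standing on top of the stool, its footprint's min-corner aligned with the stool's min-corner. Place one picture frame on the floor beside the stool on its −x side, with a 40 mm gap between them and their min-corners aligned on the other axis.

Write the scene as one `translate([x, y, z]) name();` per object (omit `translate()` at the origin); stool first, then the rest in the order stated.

stool();
translate([0, 0, 384]) spool();
translate([-873, 0, 0]) picture_frame();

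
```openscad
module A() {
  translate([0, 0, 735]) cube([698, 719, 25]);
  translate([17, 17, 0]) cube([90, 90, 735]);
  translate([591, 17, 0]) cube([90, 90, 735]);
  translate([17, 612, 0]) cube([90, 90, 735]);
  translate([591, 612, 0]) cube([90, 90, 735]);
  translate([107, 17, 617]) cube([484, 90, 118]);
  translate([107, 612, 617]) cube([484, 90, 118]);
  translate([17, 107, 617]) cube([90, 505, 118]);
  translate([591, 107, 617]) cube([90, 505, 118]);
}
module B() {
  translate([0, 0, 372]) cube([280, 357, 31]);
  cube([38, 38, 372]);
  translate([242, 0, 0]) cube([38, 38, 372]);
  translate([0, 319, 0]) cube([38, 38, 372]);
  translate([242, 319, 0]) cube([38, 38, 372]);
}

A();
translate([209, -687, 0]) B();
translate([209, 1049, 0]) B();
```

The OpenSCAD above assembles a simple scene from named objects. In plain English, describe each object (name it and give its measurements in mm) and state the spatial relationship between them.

A is a table: top 698 mm (x) × 719 mm (y), 25 mm thick, upper face at z = 760 mm, on four 90×90 mm square legs, each inset 17 mm from the nearest pair of top edges, running from z = 0 to the bottom of the top. Four apron rails, 90 mm thick and 118 mm tall, run between adjacent legs with their top edges flush with the underside of the top and their outer faces flush with the legs' outer faces.

B is a four-legged stool. The seat is 280×357 mm, 31 mm thick, top at z = 403 mm. It stands on four square legs, each 38×38 mm in cross-section, from z = 0 to the seat underside, each flush with a corner of the seat.

Two stools sit around the table at the −y, +y sides.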